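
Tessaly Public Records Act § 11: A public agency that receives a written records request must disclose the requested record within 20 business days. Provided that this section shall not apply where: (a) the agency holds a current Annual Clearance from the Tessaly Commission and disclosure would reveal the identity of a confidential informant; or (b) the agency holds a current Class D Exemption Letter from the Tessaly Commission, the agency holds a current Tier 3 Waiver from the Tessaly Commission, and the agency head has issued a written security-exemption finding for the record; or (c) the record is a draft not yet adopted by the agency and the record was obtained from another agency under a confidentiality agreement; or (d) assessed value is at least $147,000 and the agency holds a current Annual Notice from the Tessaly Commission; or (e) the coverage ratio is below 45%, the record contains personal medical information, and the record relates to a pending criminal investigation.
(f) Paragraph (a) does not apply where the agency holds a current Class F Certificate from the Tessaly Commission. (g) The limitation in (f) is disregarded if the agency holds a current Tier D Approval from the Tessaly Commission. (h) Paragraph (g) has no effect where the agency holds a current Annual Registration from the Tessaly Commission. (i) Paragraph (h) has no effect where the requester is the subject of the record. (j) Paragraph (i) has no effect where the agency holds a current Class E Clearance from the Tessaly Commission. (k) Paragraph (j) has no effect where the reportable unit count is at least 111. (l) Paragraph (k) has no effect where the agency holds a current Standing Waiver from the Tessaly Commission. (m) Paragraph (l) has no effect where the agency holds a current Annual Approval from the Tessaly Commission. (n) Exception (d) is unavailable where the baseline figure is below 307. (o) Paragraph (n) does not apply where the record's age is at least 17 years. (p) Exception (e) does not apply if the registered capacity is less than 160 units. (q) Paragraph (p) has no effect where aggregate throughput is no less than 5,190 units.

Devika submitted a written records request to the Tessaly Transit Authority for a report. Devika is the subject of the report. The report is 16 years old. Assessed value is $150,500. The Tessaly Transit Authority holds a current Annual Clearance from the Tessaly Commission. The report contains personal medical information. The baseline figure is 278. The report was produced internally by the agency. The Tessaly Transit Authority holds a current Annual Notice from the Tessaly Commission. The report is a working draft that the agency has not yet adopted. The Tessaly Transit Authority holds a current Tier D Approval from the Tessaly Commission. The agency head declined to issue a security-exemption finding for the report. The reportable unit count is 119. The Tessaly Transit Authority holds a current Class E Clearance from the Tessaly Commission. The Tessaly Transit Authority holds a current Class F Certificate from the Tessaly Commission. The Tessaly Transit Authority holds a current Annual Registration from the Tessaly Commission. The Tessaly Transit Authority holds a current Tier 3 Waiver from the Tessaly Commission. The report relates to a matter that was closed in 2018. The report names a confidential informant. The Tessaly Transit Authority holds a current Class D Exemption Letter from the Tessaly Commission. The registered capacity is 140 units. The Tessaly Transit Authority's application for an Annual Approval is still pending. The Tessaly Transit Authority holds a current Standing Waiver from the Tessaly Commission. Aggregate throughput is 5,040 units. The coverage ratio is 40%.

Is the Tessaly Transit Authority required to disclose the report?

All of (a)'s requirements are met (a current Annual Clearance is held; the report names a confidential informant). But: (f) applies — a current Class F Certificate is held. (g) is triggered (a current Tier D Approval is held), but is displaced by (h): (h) is triggered — a current Annual Registration is held. (i) would limit (h) — Devika is the subject of the report — but (j) sets (i) aside: (j) operates against (i): a current Class E Clearance is held. (k) is engaged (the reportable unit count is 119, meeting the 111 threshold), but is itself disapplied by (l): (l) operates against (k): a current Standing Waiver is held. (m) is not triggered (no current Annual Approval is held), so (l) stands. Exception (a) does not apply.
Exception (b) requires that the agency head has issued a written security-exemption finding for the record; but the agency head declined to issue a security-exemption finding, so (b) is unavailable.
Exception (c) fails — the report was produced internally.
Exception (d)'s conditions are all satisfied: assessed value is $150,500, meeting the $147,000 threshold; a current Annual Notice is held. Turning to paragraphs (n)–(o): (n) applies — the baseline figure is 278, below the 307 limit. (o), which would lift (n), does not operate here — the record's age is 16 years, short of 17 years. Exception (d) does not apply.
Exception (e) fails — the report relates to a closed matter.
No exception applies. The general rule governs.

Yes — the Tessaly Transit Authority must disclose the report.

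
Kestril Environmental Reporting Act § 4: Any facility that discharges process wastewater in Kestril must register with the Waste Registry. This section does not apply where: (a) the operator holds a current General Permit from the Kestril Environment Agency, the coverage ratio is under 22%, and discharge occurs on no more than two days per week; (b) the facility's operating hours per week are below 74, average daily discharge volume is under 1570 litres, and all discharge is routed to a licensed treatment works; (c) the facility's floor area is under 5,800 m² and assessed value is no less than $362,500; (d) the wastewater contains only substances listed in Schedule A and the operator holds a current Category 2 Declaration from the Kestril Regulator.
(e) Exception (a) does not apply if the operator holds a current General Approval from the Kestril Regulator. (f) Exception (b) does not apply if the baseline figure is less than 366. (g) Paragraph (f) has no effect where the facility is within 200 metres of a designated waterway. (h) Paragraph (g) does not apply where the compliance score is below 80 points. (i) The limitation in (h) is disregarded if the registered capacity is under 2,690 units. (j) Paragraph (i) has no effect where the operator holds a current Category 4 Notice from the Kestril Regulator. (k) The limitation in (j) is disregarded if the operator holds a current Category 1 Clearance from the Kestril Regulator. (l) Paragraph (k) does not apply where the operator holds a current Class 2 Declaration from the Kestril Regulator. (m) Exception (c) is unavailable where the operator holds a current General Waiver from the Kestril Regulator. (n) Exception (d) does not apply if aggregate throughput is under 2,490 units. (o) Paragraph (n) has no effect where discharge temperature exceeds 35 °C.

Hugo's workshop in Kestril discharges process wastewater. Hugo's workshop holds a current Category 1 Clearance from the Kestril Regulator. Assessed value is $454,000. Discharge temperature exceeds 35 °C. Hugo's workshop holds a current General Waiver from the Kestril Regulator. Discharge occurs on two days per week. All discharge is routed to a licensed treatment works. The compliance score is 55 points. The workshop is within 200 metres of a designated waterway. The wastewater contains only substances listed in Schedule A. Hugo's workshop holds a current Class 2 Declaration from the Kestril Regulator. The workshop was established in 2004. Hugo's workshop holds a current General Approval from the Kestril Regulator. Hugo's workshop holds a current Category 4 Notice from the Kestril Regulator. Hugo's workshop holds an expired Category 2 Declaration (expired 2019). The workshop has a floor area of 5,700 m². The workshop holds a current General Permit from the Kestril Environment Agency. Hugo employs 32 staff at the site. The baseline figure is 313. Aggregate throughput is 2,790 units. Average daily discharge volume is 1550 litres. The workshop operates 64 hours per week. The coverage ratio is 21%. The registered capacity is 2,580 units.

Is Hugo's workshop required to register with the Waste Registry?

Exception (a): a current General Permit is held; the coverage ratio is 21%, under the 22% limit; discharge occurs on no more than two days per week — every condition holds. However, paragraph (e) must be considered: (e) is engaged — a current General Approval is held. So (a) is unavailable.
All of (b)'s requirements are met (the facility's operating hours per week are 64, below the 74 limit; average daily discharge volume is 1550 litres, under the 1570 litres limit; discharge is routed to a licensed treatment works). However, paragraphs (f)–(l) must be considered: (f) operates against (b): the baseline figure is 313, less than the 366 limit. (g) applies (the workshop is within 200 m of a designated waterway), but is set aside by (h): (h) applies — the compliance score is 55 points, below the 80 points limit. (i) operates (the registered capacity is 2,580 units, under the 2,690 units limit), but yields to (j): (j) applies — a current Category 4 Notice is held. (k) would limit (j) — a current Category 1 Clearance is held — but (l) sets (k) aside: (l) operates against (k): a current Class 2 Declaration is held. So (b) is unavailable.
Exception (c) is satisfied on its face — the facility's floor area is 5,700 m², under the 5,800 m² limit; assessed value is $454,000, meeting the $362,500 threshold. But applying paragraph (m): (m) operates against (c): a current General Waiver is held. So (c) is unavailable.
Exception (d) fails — there is no Category 2 Declaration in force.
No exception is made out. Hugo's workshop falls within the general rule.

Yes — Hugo's workshop must register with the Waste Registry.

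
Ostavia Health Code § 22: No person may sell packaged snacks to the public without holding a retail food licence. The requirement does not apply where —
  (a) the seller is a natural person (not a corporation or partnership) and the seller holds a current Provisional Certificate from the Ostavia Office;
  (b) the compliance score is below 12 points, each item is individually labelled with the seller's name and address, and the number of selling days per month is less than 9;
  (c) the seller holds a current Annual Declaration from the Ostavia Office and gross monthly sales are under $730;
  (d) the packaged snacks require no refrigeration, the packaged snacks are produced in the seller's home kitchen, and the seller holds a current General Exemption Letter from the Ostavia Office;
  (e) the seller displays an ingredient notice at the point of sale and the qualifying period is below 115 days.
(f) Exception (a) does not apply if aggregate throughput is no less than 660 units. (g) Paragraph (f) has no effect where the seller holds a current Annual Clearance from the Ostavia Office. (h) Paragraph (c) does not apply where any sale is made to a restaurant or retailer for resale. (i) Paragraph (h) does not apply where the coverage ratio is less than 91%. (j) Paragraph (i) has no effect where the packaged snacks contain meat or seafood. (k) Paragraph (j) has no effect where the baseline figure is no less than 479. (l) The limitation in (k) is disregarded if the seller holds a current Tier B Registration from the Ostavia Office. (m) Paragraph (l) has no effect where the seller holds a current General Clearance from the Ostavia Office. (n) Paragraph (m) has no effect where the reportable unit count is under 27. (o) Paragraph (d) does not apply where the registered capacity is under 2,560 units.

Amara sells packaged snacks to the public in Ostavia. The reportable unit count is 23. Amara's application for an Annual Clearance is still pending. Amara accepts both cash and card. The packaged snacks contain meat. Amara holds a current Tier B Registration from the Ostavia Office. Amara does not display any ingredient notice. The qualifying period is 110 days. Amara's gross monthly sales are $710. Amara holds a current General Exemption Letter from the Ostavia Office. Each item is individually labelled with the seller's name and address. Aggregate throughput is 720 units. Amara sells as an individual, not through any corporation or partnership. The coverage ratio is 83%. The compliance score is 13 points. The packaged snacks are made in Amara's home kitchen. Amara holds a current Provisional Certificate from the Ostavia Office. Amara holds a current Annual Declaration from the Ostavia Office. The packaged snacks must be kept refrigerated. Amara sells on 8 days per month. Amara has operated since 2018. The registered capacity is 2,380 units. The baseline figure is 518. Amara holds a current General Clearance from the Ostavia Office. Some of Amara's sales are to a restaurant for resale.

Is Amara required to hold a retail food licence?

Yes — Amara must hold a retail food licence.

Exception (a)'s conditions are all satisfied: the seller is a natural person; a current Provisional Certificate is held. Turning to paragraphs (f)–(g): (f) is engaged — aggregate throughput is 720 units, meeting the 660 units threshold. (g), which would lift (f), does not operate here — there is no Annual Clearance in force. So (a) is unavailable.
Exception (b) fails — the compliance score is 13 points, not below 12 points.
Exception (c)'s conditions are all satisfied: a current Annual Declaration is held; gross monthly sales are $710, under the $730 limit. But applying paragraphs (h)–(n): (h) is engaged — some sales are to a restaurant for resale. (i) would limit (h) — the coverage ratio is 83%, less than the 91% limit — but (j) sets (i) aside: (j) operates — the packaged snacks contain meat. (k) is triggered (the baseline figure is 518, meeting the 479 threshold), but yields to (l): (l) operates against (k): a current Tier B Registration is held. (m) is engaged (a current General Clearance is held), but is displaced by (n): (n) applies — the reportable unit count is 23, under the 27 limit. Exception (c) does not apply.
Exception (d) fails — the packaged snacks require refrigeration.
Exception (e) requires that the seller displays an ingredient notice at the point of sale; but no ingredient notice is displayed, so (e) is unavailable.
No exception displaces § 22.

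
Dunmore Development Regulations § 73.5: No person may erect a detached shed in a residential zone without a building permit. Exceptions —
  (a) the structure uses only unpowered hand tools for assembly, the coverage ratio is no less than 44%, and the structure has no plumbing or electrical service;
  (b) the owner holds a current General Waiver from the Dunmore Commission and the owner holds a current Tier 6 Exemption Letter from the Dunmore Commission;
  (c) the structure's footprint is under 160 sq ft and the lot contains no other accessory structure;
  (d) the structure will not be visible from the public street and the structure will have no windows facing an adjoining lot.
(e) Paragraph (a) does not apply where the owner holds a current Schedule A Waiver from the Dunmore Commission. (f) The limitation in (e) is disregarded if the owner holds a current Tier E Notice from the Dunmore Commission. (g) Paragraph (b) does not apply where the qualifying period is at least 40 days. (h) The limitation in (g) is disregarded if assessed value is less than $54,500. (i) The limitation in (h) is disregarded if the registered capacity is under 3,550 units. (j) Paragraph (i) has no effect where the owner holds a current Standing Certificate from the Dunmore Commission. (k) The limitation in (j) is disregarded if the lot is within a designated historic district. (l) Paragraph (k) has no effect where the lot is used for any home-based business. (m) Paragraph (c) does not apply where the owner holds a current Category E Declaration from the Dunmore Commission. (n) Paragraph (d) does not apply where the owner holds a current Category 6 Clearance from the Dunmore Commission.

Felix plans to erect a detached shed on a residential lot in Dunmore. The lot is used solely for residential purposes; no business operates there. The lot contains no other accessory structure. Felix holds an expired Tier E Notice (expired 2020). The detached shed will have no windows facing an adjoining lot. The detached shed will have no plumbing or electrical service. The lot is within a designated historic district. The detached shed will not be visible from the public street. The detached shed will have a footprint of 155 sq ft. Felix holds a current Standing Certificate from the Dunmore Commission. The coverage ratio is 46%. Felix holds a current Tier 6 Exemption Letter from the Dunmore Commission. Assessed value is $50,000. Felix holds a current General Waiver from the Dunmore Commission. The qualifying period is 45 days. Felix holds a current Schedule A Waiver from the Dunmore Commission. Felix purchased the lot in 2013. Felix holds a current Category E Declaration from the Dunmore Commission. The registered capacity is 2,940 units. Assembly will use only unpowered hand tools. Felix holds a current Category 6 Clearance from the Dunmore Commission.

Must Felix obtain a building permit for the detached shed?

Exception (a)'s conditions are all satisfied: assembly uses only hand tools; the coverage ratio is 46%, meeting the 44% threshold; there is no plumbing or electrical service. But: (e) operates — a current Schedule A Waiver is held. (f) is inapplicable (there is no Tier E Notice in force), so (e) stands. Exception (a) does not apply.
All of (b)'s requirements are met (a current General Waiver is held; a current Tier 6 Exemption Letter is held). However, paragraphs (g)–(l) must be considered: (g) operates — the qualifying period is 45 days, meeting the 40 days threshold. (h) would limit (g) — assessed value is $50,000, less than the $54,500 limit — but (i) sets (h) aside: (i) operates against (h): the registered capacity is 2,940 units, under the 3,550 units limit. (j) operates (a current Standing Certificate is held), but yields to (k): (k) applies — the lot is in a historic district. (l), which would lift (k), is not triggered — the lot is solely residential. So (b) is unavailable.
Exception (c) is satisfied on its face — the structure's footprint is 155 sq ft, under the 160 sq ft limit; the lot has no other accessory structure. But applying paragraph (m): (m) is engaged — a current Category E Declaration is held. So (c) is unavailable.
All of (d)'s requirements are met (the structure will not be visible from the street; no windows face an adjoining lot). Turning to paragraph (n): (n) applies — a current Category 6 Clearance is held. (d) is therefore removed.
No exception applies. The general rule governs.

Yes — Felix must obtain a building permit.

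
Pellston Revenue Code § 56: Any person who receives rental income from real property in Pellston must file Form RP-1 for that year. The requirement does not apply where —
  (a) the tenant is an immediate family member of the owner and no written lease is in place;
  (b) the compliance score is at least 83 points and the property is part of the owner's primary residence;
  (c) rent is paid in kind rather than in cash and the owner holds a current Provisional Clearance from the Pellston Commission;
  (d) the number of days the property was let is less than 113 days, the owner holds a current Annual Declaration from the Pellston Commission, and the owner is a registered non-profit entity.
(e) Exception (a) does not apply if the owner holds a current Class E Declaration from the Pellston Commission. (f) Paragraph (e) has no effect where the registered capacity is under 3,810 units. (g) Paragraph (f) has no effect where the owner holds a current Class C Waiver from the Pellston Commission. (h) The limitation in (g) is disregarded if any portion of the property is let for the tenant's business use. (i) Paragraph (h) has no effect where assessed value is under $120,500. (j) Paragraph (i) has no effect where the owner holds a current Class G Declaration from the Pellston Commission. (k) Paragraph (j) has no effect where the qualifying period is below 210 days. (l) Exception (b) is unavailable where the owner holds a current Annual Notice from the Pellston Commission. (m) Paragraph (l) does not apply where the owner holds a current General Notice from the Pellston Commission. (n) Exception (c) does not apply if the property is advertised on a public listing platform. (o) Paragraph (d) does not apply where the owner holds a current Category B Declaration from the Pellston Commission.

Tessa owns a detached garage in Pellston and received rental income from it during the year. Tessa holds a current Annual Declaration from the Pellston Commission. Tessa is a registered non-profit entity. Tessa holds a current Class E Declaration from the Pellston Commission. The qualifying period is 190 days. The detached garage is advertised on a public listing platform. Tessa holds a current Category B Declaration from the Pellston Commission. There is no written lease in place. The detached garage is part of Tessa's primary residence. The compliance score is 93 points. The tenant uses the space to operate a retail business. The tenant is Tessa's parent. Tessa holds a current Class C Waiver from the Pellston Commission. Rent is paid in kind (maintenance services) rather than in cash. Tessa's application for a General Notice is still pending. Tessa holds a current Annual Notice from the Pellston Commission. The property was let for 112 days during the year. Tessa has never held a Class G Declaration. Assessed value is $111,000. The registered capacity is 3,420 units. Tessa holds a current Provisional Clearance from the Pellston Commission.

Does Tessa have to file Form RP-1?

Yes — Tessa must file Form RP-1.

All of (a)'s requirements are met (the tenant is an immediate family member; there is no written lease). Turning to paragraphs (e)–(k): (e) applies — a current Class E Declaration is held. (f) would limit (e) — the registered capacity is 3,420 units, under the 3,810 units limit — but (g) sets (f) aside: (g) operates against (f): a current Class C Waiver is held. (h) is engaged (the space is let for business use), but is itself disapplied by (i): (i) is triggered — assessed value is $111,000, under the $120,500 limit. (j) is inapplicable (there is no Class G Declaration in force), so (i) stands. So (a) is unavailable.
Exception (b) is satisfied on its face — the compliance score is 93 points, meeting the 83 points threshold; the detached garage is part of the primary residence. However, paragraphs (l)–(m) must be considered: (l) is engaged — a current Annual Notice is held. (m), which would lift (l), is inapplicable — the General Notice is not current. (b) is therefore removed.
Exception (c)'s conditions are all satisfied: rent is paid in kind; a current Provisional Clearance is held. But: (n) is engaged — the property is publicly advertised. (c) is therefore removed.
Exception (d) is satisfied on its face — the number of days the property was let is 112 days, less than the 113 days limit; a current Annual Declaration is held; Tessa is a registered non-profit. But: (o) is engaged — a current Category B Declaration is held. So (d) is unavailable.
No exception displaces § 56.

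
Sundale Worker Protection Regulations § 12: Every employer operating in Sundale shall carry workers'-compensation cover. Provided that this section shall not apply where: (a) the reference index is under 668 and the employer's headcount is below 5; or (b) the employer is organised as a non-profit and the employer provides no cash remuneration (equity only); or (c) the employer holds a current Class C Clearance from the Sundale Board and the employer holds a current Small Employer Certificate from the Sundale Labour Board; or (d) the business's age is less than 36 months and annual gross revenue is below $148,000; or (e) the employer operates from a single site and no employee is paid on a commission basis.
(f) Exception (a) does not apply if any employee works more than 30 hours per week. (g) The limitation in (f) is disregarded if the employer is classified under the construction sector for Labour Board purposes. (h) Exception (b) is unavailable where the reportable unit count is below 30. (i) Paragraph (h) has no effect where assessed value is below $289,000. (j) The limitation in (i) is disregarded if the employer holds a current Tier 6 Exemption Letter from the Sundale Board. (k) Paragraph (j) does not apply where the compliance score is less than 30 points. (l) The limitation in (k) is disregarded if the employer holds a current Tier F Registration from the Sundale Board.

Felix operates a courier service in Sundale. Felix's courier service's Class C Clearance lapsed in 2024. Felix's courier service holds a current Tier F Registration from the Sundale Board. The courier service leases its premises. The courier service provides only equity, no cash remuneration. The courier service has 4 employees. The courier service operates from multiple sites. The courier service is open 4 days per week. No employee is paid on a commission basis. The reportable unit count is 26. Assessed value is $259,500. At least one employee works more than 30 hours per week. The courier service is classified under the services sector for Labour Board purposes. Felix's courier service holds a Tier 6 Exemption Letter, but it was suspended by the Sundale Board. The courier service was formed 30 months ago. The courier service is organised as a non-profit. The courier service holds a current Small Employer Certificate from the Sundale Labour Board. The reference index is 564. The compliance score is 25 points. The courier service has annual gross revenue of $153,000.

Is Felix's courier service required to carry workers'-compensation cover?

No — exception (b) applies; Felix's courier service is not required to carry workers'-compensation cover.

Exception (a) is satisfied on its face — the reference index is 564, under the 668 limit; the employer's headcount is 4, below the 5 limit. But applying paragraphs (f)–(g): (f) applies — at least one employee exceeds 30 hours/week. (g), which would lift (f), is not engaged — the courier service is classified under the services sector. So (a) is unavailable.
Exception (b)'s conditions are all satisfied: the employer is a non-profit; remuneration is equity-only. Under paragraphs (h)–(l): (h) would limit (b) — the reportable unit count is 26, below the 30 limit — but (i) sets (h) aside: (i) operates against (h): assessed value is $259,500, below the $289,000 limit. (j), which would lift (i), is not engaged — the Tier 6 Exemption Letter is not current. (b) remains available.
Exception (c) does not apply: the Class C Clearance is not current.
Exception (d) does not apply: annual gross revenue is $153,000, not below $148,000.
Exception (e) requires that the employer operates from a single site; but the employer operates from multiple sites, so (e) is unavailable.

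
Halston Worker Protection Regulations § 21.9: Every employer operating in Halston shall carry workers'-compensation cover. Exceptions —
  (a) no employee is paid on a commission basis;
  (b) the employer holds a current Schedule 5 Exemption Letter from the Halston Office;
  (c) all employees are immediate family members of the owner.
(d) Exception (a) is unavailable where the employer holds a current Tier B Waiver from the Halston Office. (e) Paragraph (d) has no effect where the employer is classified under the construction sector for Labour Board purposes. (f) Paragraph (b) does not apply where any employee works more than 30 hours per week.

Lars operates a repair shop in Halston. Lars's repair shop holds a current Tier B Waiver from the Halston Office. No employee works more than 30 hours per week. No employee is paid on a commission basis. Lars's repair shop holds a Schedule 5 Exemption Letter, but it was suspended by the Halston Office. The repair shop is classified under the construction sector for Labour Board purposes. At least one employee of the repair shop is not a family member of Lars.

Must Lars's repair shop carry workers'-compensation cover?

Exception (a): no employee is paid on commission — every condition holds. Considering the limiting provisions: (d) applies (a current Tier B Waiver is held), but is overridden by (e): (e) is triggered — the repair shop is classified under the construction sector. Exception (a) stands.
Exception (b) fails — the Schedule 5 Exemption Letter is not current.
Exception (c) does not apply: at least one employee is not a family member.

No — exception (a) applies; Lars's repair shop is not required to carry workers'-compensation cover.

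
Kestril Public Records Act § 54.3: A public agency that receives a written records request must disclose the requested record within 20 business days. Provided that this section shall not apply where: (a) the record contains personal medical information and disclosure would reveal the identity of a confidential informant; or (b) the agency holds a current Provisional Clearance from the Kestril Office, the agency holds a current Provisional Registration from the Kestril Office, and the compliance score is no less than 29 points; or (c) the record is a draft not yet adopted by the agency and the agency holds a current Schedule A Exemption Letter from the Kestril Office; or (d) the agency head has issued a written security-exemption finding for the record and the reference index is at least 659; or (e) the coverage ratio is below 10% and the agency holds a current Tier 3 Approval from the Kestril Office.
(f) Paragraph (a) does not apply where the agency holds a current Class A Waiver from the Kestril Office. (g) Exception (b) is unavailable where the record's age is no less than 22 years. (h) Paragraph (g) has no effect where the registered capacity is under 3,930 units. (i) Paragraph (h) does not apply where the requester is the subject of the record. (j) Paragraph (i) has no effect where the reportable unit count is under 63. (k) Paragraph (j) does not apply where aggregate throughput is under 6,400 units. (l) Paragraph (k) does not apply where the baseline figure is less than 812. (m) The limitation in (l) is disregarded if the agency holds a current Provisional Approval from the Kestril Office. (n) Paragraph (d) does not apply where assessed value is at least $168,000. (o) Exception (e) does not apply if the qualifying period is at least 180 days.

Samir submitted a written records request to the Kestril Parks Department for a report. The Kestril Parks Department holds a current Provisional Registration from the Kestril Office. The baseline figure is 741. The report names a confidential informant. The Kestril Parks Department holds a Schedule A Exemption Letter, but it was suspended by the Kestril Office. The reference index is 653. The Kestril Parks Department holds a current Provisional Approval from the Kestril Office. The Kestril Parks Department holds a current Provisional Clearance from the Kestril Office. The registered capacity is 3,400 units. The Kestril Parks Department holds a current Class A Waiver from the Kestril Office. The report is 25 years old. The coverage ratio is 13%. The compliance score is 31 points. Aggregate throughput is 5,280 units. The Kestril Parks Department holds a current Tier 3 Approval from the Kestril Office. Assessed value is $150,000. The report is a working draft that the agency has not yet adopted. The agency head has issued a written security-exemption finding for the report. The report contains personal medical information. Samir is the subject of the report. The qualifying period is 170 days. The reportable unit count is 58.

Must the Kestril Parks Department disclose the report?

Yes — the Kestril Parks Department must disclose the report.

Exception (a)'s conditions are all satisfied: the report contains personal medical information; the report names a confidential informant. But applying paragraph (f): (f) applies — a current Class A Waiver is held. So (a) is unavailable.
All of (b)'s requirements are met (a current Provisional Clearance is held; a current Provisional Registration is held; the compliance score is 31 points, meeting the 29 points threshold). However, paragraphs (g)–(m) must be considered: (g) operates against (b): the record's age is 25 years, meeting the 22 years threshold. (h) would limit (g) — the registered capacity is 3,400 units, under the 3,930 units limit — but (i) sets (h) aside: (i) is engaged — Samir is the subject of the report. (j) would limit (i) — the reportable unit count is 58, under the 63 limit — but (k) sets (j) aside: (k) is triggered — aggregate throughput is 5,280 units, under the 6,400 units limit. (l) is engaged (the baseline figure is 741, less than the 812 limit), but yields to (m): (m) applies — a current Provisional Approval is held. Exception (b) does not apply.
Exception (c) fails — the Schedule A Exemption Letter is not current.
Exception (d) does not apply: the reference index is 653, short of 659.
Exception (e) does not apply: the coverage ratio is 13%, not below 10%.
No exception displaces § 54.3.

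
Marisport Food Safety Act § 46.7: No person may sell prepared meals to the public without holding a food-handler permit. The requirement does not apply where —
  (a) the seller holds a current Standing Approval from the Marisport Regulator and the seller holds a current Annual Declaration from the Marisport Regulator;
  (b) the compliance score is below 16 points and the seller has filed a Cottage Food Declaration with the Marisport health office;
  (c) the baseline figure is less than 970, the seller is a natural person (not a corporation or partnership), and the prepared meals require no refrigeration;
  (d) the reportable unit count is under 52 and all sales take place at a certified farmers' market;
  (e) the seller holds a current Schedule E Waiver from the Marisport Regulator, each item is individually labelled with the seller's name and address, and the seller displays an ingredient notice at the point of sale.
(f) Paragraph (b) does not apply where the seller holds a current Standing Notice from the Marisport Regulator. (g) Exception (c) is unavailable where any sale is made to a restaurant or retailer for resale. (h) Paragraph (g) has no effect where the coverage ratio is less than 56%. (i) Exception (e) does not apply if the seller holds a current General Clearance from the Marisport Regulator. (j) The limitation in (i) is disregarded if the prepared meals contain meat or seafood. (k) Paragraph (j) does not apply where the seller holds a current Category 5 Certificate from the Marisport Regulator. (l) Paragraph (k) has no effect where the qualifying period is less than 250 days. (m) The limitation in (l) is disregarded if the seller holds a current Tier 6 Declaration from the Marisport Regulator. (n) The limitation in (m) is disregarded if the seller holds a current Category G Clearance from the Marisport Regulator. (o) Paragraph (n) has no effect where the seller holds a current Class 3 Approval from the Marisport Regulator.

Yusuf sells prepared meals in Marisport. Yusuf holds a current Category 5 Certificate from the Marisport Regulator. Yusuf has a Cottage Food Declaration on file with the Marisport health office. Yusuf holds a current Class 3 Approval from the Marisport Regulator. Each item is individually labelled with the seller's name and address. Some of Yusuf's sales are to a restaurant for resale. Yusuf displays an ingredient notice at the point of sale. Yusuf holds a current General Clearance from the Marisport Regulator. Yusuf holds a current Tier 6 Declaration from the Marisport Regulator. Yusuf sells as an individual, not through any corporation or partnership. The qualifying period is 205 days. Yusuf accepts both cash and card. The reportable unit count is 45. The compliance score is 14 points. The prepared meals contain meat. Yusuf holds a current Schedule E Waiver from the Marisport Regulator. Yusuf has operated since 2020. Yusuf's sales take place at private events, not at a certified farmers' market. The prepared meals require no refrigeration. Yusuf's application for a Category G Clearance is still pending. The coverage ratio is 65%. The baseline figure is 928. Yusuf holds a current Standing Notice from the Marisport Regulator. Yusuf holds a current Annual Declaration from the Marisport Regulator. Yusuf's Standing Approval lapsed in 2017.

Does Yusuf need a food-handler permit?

Yes — Yusuf must hold a food-handler permit.

Exception (a) requires that the seller holds a current Standing Approval from the Marisport Regulator; but there is no Standing Approval in force, so (a) is unavailable.
Exception (b): the compliance score is 14 points, below the 16 points limit; a Cottage Food Declaration is on file — every condition holds. But applying paragraph (f): (f) is triggered — a current Standing Notice is held. (b) is therefore removed.
Exception (c)'s conditions are all satisfied: the baseline figure is 928, less than the 970 limit; the seller is a natural person; the prepared meals are shelf-stable. Turning to paragraphs (g)–(h): (g) is engaged — some sales are to a restaurant for resale. (h) is inapplicable (the coverage ratio is 65%, not less than 56%), so (g) stands. So (c) is unavailable.
Exception (d) does not apply: sales are at private events, not a certified farmers' market.
Exception (e): a current Schedule E Waiver is held; items are individually labelled; an ingredient notice is displayed — every condition holds. But applying paragraphs (i)–(o): (i) operates against (e): a current General Clearance is held. (j) would limit (i) — the prepared meals contain meat — but (k) sets (j) aside: (k) operates against (j): a current Category 5 Certificate is held. (l) would limit (k) — the qualifying period is 205 days, less than the 250 days limit — but (m) sets (l) aside: (m) operates against (l): a current Tier 6 Declaration is held. (n) is not engaged (there is no Category G Clearance in force), so (m) stands. Exception (e) does not apply.
No exception applies. The general rule governs.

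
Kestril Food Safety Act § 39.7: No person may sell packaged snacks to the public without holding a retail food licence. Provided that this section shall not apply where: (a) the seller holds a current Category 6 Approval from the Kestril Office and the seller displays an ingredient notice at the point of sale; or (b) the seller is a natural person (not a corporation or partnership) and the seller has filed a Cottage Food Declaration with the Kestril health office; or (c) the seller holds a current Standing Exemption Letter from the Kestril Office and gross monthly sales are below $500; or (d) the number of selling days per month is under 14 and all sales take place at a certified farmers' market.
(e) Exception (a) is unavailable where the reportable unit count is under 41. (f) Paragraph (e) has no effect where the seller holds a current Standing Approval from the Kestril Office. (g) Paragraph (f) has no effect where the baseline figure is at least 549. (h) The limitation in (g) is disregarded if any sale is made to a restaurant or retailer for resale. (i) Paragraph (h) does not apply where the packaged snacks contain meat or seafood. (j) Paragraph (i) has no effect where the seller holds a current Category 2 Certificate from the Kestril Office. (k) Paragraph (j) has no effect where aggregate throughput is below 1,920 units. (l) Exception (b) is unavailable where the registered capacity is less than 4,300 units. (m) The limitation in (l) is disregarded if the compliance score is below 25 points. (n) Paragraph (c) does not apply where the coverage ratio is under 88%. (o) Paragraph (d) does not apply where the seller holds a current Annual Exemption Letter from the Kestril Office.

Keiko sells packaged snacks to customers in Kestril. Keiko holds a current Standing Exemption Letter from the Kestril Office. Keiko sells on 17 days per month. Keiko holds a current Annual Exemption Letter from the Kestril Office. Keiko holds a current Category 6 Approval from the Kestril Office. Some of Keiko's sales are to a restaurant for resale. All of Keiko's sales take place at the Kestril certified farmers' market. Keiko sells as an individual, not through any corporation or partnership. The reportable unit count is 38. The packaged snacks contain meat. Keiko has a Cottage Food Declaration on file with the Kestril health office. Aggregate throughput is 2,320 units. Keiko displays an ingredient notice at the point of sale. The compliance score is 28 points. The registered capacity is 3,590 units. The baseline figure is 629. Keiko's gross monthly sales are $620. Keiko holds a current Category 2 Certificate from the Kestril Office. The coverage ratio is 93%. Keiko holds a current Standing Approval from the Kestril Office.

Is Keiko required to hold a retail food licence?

No — exception (a) applies; Keiko is not required to hold a retail food licence.

Exception (a) is satisfied on its face — a current Category 6 Approval is held; an ingredient notice is displayed. Under paragraphs (e)–(k): (e) operates (the reportable unit count is 38, under the 41 limit), but yields to (f): (f) operates against (e): a current Standing Approval is held. (g) would limit (f) — the baseline figure is 629, meeting the 549 threshold — but (h) sets (g) aside: (h) operates — some sales are to a restaurant for resale. (i) is engaged (the packaged snacks contain meat), but is overridden by (j): (j) operates — a current Category 2 Certificate is held. (k) is not triggered (aggregate throughput is 2,320 units, not below 1,920 units), so (j) stands. (a) remains available.
Exception (b): the seller is a natural person; a Cottage Food Declaration is on file — every condition holds. Turning to paragraphs (l)–(m): (l) operates — the registered capacity is 3,590 units, less than the 4,300 units limit. (m) does not operate here (the compliance score is 28 points, not below 25 points), so (l) stands. (b) is therefore removed.
Exception (c) requires that gross monthly sales are below $500; but gross monthly sales are $620, not below $500, so (c) is unavailable.
Exception (d) fails — the number of selling days per month is 17, not under 14.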